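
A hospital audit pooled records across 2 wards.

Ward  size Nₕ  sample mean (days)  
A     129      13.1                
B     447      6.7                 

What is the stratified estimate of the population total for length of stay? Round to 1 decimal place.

4684.8

Population total = Σ Nₕ·x̄ₕ (each stratum's size times its mean).
129·13.1 + 447·6.7 = 1689.9 + 2994.9 = 4684.8.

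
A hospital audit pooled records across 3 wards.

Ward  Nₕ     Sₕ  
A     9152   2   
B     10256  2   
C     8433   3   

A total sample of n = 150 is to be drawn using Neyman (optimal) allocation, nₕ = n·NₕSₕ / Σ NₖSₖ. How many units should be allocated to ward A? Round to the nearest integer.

43

A: NₕSₕ = 9152·2 = 18304
B: NₕSₕ = 10256·2 = 20512
C: NₕSₕ = 8433·3 = 25299
Σ NₕSₕ = 64115.
n_A = 150·18304/64115 = 42.823... → 43.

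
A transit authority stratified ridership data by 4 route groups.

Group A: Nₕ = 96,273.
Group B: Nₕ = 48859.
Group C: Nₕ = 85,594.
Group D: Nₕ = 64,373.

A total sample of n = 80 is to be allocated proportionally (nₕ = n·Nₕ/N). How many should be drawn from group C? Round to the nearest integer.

Share of group C = 85594/295099 = 0.29005.
Allocate 80 × 0.29005 = 23.204... → 23.

23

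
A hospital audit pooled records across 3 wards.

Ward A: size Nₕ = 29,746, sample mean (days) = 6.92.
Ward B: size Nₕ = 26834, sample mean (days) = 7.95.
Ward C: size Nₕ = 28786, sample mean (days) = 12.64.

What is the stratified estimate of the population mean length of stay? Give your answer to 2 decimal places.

N = 29746 + 26834 + 28786 = 85366.
Overall mean = Σ (Nₕ/N)·x̄ₕ — weight by population share, not a simple average.
Σ Nₕx̄ₕ = 29746·6.92 + 26834·7.95 + 28786·12.64 = 205842.32 + 213330.3 + 363855.04 = 783027.66.
Divide by N: 783027.66 / 85366 = 9.1726... → 9.17.

9.17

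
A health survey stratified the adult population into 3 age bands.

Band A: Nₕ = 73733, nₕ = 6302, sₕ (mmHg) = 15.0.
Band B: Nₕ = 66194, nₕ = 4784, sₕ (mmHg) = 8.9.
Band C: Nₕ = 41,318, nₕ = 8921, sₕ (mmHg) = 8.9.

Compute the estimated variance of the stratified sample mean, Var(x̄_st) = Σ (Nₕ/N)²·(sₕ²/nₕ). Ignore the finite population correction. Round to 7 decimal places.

N = 181245; Wₕ = Nₕ/N.
band A: (73733/181245)²·15.0²/6302 = 0.0059087533
band B: (66194/181245)²·8.9²/4784 = 0.0022084828
band C: (41318/181245)²·8.9²/8921 = 0.0004614376
Sum = 0.0085786737 → 0.0085787.

0.0085787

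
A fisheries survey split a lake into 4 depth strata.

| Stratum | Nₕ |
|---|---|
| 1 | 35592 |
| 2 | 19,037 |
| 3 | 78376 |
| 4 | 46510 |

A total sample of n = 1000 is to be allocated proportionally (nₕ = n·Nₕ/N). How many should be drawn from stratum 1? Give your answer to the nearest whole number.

198

Share of stratum 1 = 35592/179515 = 0.19827.
Allocate 1000 × 0.19827 = 198.268... → 198.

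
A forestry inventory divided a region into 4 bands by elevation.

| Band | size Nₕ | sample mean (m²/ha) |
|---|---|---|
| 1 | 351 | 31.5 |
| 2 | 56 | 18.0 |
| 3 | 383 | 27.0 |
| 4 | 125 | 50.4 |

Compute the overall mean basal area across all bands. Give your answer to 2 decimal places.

31.37

N = 915; weights Wₕ = Nₕ/N = (0.3836, 0.0612, 0.4186, 0.1366).
x̄_st = Σ Wₕ·x̄ₕ = 0.3836·31.5 + 0.0612·18.0 + 0.4186·27.0 + 0.1366·50.4 ≈ 31.3721...
→ 31.37.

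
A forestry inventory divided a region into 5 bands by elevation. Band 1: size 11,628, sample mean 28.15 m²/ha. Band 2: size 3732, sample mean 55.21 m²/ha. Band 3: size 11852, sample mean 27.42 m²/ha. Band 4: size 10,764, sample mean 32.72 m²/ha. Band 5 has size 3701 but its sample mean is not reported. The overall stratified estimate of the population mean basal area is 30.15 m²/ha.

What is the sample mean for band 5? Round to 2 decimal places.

12.43

N = 11628 + 3732 + 11852 + 10764 + 3701 = 41677.
Overall total = μ·N = 30.15·41677 = 1256561.55.
Subtract the known strata: 11628·28.15 + 3732·55.21 + 11852·27.42 + 10764·32.72 = 1210551.84.
Remaining total for band 5: 1256561.55 − 1210551.84 = 46009.71.
Divide by its size: 46009.71 / 3701 = 12.4317... → 12.43.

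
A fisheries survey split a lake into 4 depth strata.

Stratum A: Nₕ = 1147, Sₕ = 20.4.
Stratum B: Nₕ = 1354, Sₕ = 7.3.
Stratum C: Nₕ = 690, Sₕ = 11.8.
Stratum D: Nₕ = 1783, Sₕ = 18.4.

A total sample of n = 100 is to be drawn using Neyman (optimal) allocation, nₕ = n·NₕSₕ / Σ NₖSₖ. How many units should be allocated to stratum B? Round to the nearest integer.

Σ NₕSₕ = 1147·20.4 + 1354·7.3 + 690·11.8 + 1783·18.4 = 74232.2.
Share for B: 9884.2/74232.2 = 0.13315.
n_B = 100 × 0.13315 = 13.315... → 13.

13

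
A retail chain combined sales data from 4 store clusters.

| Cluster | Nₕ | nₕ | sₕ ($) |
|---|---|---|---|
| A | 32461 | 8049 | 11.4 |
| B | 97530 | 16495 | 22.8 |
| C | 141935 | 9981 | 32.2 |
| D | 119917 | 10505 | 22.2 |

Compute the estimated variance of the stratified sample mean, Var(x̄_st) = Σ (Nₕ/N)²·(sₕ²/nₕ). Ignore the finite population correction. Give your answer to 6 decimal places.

0.020087

N = 391843; Wₕ = Nₕ/N.
cluster A: (32461/391843)²·11.4²/8049 = 0.000110807
cluster B: (97530/391843)²·22.8²/16495 = 0.001952404
cluster C: (141935/391843)²·32.2²/9981 = 0.013629895
cluster D: (119917/391843)²·22.2²/10505 = 0.004393870
Sum = 0.020086976 → 0.020087.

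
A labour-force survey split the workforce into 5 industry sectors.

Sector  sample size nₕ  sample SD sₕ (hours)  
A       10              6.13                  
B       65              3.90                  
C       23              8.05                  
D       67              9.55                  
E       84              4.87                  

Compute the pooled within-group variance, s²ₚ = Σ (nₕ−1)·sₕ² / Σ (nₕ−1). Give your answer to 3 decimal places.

43.956

A: (10−1)·6.13² = 9·37.5769 = 338.1921
B: (65−1)·3.90² = 64·15.21 = 973.44
C: (23−1)·8.05² = 22·64.8025 = 1425.655
D: (67−1)·9.55² = 66·91.2025 = 6019.365
E: (84−1)·4.87² = 83·23.7169 = 1968.5027
Numerator = 10725.1548; denominator = Σ(nₕ−1) = 244.
s²ₚ = 10725.1548/244 = 43.95555... → 43.956.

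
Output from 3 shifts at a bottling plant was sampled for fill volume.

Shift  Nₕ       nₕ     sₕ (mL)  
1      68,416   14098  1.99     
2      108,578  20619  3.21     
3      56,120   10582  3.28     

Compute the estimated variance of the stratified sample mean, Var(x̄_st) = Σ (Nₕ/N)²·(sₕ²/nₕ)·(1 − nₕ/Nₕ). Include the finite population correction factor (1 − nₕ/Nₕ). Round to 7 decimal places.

0.0001548

N = 233114; Wₕ = Nₕ/N.
shift 1: (68416/233114)²·1.99²/14098·(1 − 14098/68416) = 0.0000192094
shift 2: (108578/233114)²·3.21²/20619·(1 − 20619/108578) = 0.0000878270
shift 3: (56120/233114)²·3.28²/10582·(1 − 10582/56120) = 0.0000478118
Sum = 0.0001548481 → 0.0001548.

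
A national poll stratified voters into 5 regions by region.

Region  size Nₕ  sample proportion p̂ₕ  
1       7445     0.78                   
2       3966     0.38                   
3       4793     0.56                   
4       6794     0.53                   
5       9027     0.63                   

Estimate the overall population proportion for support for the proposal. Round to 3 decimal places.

N = 7445 + 3966 + 4793 + 6794 + 9027 = 32025.
Overall proportion = Σ (Nₕ/N)·p̂ₕ.
Σ Nₕp̂ₕ = 5807.1 + 1507.08 + 2684.08 + 3600.82 + 5687.01 = 19286.09.
19286.09 / 32025 = 0.60222... → 0.602.

0.602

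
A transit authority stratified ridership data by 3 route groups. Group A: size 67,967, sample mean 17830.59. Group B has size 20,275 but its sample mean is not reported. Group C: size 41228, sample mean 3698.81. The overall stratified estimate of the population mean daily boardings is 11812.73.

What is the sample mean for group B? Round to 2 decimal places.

N = 67967 + 20275 + 41228 = 129470.
Overall total = μ·N = 11812.73·129470 = 1529394153.1.
Subtract the known strata: 67967·17830.59 + 41228·3698.81 = 1364386249.21.
Remaining total for group B: 1529394153.1 − 1364386249.21 = 165007903.89.
Divide by its size: 165007903.89 / 20275 = 8138.4909... → 8138.49.

8138.49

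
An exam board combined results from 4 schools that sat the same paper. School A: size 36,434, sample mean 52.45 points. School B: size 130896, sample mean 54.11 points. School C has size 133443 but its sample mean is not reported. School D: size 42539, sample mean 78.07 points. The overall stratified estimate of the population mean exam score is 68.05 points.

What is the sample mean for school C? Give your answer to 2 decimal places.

82.79

Σ Nₕx̄ₕ = N·μ, so 133443·x̄_C = 343312·68.05 − (36434·52.45 + 130896·54.11 + 42539·78.07).
= 23362381.6 − 12314765.59 = 11047616.01.
x̄_C = 11047616.01 / 133443 = 82.7890... → 82.79.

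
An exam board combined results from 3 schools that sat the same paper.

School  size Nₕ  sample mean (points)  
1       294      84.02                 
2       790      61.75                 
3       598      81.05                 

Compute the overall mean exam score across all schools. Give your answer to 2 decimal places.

N = 294 + 790 + 598 = 1682.
The stratified mean weights each stratum mean by its population share Nₕ/N.
Σ Nₕx̄ₕ = 294·84.02 + 790·61.75 + 598·81.05 = 24701.88 + 48782.5 + 48467.9 = 121952.28.
Divide by N: 121952.28 / 1682 = 72.5043... → 72.50.

72.50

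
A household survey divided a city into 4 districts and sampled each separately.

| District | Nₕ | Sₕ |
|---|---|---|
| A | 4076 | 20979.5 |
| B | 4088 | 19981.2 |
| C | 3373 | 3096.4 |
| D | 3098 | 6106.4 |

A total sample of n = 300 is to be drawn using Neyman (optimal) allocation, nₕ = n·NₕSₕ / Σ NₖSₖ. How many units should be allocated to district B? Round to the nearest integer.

A: NₕSₕ = 4076·20979.5 = 85512442
B: NₕSₕ = 4088·19981.2 = 81683145.6
C: NₕSₕ = 3373·3096.4 = 10444157.2
D: NₕSₕ = 3098·6106.4 = 18917627.2
Σ NₕSₕ = 196557372.
n_B = 300·81683145.6/196557372 = 124.671... → 125.

125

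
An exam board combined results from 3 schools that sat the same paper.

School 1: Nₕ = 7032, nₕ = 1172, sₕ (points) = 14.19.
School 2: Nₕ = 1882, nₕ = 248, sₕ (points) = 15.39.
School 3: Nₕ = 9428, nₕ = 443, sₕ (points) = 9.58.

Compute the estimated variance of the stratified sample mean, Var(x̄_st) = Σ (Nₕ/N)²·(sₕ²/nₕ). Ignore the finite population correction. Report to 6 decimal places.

0.090043

N = 18342. Term for each stratum: Wₕ²sₕ²/nₕ.
Var(x̄_st) = 0.025252334 + 0.010054753 + 0.054736001 = 0.090043088 → 0.090043.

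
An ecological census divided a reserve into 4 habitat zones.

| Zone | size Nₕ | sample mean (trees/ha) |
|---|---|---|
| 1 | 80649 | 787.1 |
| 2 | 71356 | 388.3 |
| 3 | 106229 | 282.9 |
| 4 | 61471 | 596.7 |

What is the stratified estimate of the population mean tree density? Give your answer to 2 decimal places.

x̄_st = (Σ Nₕx̄ₕ) / (Σ Nₕ) = (80649·787.1 + 71356·388.3 + 106229·282.9 + 61471·596.7) / 319705
= 157918292.5 / 319705 = 493.9500... → 493.95.

493.95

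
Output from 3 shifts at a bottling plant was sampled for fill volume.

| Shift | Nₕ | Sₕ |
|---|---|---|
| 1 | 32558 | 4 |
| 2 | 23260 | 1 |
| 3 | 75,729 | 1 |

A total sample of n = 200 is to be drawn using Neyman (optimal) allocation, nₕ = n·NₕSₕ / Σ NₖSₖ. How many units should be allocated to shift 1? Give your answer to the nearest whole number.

114

Σ NₕSₕ = 32558·4 + 23260·1 + 75729·1 = 229221.
Share for 1: 130232/229221 = 0.56815.
n_1 = 200 × 0.56815 = 113.630... → 114.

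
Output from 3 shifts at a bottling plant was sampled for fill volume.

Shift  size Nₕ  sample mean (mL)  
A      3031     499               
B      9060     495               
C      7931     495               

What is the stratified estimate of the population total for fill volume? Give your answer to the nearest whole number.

9923014

Population total = Σ Nₕ·x̄ₕ (each stratum's size times its mean).
3031·499 + 9060·495 + 7931·495 = 1512469 + 4484700 + 3925845 = 9923014.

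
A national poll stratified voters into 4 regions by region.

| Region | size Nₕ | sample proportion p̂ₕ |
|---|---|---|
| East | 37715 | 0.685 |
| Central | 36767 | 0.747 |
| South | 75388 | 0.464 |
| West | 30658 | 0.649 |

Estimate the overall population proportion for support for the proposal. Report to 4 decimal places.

Wₕ = Nₕ/N with N = 180528: 0.2089, 0.2037, 0.4176, 0.1698.
p̂_st = 0.2089·0.685 + 0.2037·0.747 + 0.4176·0.464 + 0.1698·0.649 ≈ 0.599224... → 0.5992.

0.5992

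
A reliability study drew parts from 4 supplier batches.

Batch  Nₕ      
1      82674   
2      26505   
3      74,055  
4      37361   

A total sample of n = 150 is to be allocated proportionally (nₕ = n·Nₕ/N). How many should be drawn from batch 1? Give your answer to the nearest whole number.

56

Share of batch 1 = 82674/220595 = 0.37478.
Allocate 150 × 0.37478 = 56.217... → 56.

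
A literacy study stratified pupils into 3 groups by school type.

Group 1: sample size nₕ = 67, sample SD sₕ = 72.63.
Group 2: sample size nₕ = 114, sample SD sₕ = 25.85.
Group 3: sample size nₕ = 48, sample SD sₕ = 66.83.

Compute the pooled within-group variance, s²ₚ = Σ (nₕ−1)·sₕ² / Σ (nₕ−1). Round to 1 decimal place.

Degrees of freedom: 66 + 113 + 47 = 226.
Σ(nₕ−1)sₕ² = 66·5275.1169 + 113·668.2225 + 47·4466.2489 = 633580.5562.
s²ₚ = 633580.5562 / 226 = 2803.454... → 2803.5.

2803.5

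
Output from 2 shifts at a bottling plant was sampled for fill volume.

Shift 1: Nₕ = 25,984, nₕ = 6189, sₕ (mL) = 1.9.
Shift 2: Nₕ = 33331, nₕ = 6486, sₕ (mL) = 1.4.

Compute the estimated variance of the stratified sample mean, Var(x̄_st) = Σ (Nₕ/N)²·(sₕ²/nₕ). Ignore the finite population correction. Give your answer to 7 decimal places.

0.0002074

N = 59315. Term for each stratum: Wₕ²sₕ²/nₕ.
Var(x̄_st) = 0.0001119360 + 0.0000954216 = 0.0002073576 → 0.0002074.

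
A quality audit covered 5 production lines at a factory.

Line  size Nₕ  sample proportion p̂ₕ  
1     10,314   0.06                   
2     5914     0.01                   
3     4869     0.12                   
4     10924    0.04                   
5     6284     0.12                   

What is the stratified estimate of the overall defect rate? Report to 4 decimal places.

0.0640

Wₕ = Nₕ/N with N = 38305: 0.2693, 0.1544, 0.1271, 0.2852, 0.1641.
p̂_st = 0.2693·0.06 + 0.1544·0.01 + 0.1271·0.12 + 0.2852·0.04 + 0.1641·0.12 ≈ 0.064046... → 0.0640.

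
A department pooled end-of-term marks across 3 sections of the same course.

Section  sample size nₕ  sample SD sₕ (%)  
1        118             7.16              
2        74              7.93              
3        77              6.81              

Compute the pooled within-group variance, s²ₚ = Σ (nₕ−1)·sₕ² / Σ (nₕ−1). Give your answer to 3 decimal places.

Degrees of freedom: 117 + 73 + 76 = 266.
Σ(nₕ−1)sₕ² = 117·51.2656 + 73·62.8849 + 76·46.3761 = 14113.2565.
s²ₚ = 14113.2565 / 266 = 53.05736... → 53.057.

53.057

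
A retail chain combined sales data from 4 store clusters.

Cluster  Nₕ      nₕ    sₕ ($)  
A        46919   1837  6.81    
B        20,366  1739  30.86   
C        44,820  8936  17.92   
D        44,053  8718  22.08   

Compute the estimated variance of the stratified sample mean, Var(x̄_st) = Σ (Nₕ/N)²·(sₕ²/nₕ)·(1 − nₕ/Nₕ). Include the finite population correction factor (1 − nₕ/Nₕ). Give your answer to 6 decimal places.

0.016649

N = 156158. Term for each stratum: Wₕ²sₕ²/nₕ·(1−nₕ/Nₕ).
Var(x̄_st) = 0.002189820 + 0.008519467 + 0.002370157 + 0.003569714 = 0.016649158 → 0.016649.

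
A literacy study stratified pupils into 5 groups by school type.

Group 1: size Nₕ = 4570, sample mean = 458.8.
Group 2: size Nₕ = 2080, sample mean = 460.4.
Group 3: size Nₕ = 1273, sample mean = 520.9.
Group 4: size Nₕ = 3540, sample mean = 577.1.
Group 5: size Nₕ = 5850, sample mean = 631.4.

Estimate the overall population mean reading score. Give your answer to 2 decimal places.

546.07

N = 4570 + 2080 + 1273 + 3540 + 5850 = 17313.
Weight each subgroup mean by Nₕ/N and sum.
Σ Nₕx̄ₕ = 4570·458.8 + 2080·460.4 + 1273·520.9 + 3540·577.1 + 5850·631.4 = 2096716 + 957632 + 663105.7 + 2042934 + 3693690 = 9454077.7.
Divide by N: 9454077.7 / 17313 = 546.0681... → 546.07.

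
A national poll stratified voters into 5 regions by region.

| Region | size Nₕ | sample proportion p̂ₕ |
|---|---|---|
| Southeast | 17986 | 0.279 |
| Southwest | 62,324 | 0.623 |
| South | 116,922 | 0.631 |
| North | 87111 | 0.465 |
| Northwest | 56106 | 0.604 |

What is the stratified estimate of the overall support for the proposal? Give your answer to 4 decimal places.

Wₕ = Nₕ/N with N = 340449: 0.0528, 0.1831, 0.3434, 0.2559, 0.1648.
p̂_st = 0.0528·0.279 + 0.1831·0.623 + 0.3434·0.631 + 0.2559·0.465 + 0.1648·0.604 ≈ 0.564015... → 0.5640.

0.5640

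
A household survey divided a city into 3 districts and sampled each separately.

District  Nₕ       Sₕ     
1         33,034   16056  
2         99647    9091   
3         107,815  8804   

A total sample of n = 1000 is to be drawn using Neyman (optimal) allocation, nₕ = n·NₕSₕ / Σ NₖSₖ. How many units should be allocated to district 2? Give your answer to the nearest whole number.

380

Σ NₕSₕ = 33034·16056 + 99647·9091 + 107815·8804 = 2385488041.
Share for 2: 905890877/2385488041 = 0.37975.
n_2 = 1000 × 0.37975 = 379.751... → 380.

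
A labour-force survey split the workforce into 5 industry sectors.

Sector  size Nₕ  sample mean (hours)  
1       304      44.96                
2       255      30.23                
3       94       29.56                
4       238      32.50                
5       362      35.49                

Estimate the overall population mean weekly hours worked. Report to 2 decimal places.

35.70

N = 1253; weights Wₕ = Nₕ/N = (0.2426, 0.2035, 0.0750, 0.1899, 0.2889).
x̄_st = Σ Wₕ·x̄ₕ = 0.2426·44.96 + 0.2035·30.23 + 0.0750·29.56 + 0.1899·32.50 + 0.2889·35.49 ≈ 35.7043...
→ 35.70.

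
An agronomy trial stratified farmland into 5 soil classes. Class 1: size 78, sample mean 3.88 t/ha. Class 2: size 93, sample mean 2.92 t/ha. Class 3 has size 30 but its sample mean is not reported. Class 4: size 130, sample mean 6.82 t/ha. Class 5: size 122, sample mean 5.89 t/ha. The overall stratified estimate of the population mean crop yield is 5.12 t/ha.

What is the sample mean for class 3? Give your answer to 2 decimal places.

4.67

N = 78 + 93 + 30 + 130 + 122 = 453.
Overall total = μ·N = 5.12·453 = 2319.36.
Subtract the known strata: 78·3.88 + 93·2.92 + 130·6.82 + 122·5.89 = 2179.38.
Remaining total for class 3: 2319.36 − 2179.38 = 139.98.
Divide by its size: 139.98 / 30 = 4.666 → 4.67.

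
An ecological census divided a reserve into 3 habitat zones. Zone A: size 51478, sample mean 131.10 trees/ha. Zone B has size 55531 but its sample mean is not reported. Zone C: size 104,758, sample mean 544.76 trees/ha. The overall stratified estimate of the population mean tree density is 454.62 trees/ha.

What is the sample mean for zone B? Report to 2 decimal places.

584.48

N = 51478 + 55531 + 104758 = 211767.
Overall total = μ·N = 454.62·211767 = 96273513.54.
Subtract the known strata: 51478·131.10 + 104758·544.76 = 63816733.88.
Remaining total for zone B: 96273513.54 − 63816733.88 = 32456779.66.
Divide by its size: 32456779.66 / 55531 = 584.4804... → 584.48.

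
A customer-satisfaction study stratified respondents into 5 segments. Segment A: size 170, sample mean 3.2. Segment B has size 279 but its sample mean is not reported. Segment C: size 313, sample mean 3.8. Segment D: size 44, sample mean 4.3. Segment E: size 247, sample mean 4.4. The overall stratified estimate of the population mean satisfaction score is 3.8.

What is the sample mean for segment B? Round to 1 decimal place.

N = 170 + 279 + 313 + 44 + 247 = 1053.
Overall total = μ·N = 3.8·1053 = 4001.4.
Subtract the known strata: 170·3.2 + 313·3.8 + 44·4.3 + 247·4.4 = 3009.4.
Remaining total for segment B: 4001.4 − 3009.4 = 992.
Divide by its size: 992 / 279 = 3.556... → 3.6.

3.6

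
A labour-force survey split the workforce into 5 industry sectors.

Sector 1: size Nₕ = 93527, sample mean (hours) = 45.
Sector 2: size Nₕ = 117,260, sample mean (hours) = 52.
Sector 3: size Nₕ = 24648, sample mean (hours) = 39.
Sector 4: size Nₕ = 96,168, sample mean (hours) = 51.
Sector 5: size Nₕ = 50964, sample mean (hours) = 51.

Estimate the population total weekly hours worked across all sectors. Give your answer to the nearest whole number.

Population total = Σ Nₕ·x̄ₕ (each stratum's size times its mean).
93527·45 + 117260·52 + 24648·39 + 96168·51 + 50964·51 = 4208715 + 6097520 + 961272 + 4904568 + 2599164 = 18771239.

18771239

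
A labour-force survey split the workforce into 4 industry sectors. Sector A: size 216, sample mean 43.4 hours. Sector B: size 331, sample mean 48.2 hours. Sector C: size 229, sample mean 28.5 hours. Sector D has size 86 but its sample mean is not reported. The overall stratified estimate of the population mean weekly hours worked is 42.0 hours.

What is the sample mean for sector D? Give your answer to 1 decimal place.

N = 216 + 331 + 229 + 86 = 862.
Overall total = μ·N = 42.0·862 = 36204.
Subtract the known strata: 216·43.4 + 331·48.2 + 229·28.5 = 31855.1.
Remaining total for sector D: 36204 − 31855.1 = 4348.9.
Divide by its size: 4348.9 / 86 = 50.569... → 50.6.

50.6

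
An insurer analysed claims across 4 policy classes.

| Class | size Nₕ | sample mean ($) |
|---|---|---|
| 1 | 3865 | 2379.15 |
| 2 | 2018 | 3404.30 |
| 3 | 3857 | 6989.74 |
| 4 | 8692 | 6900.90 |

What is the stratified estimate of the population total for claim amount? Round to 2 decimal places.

Estimate total by summing Nₕ·x̄ₕ over strata.
3865·2379.15 + 2018·3404.30 + 3857·6989.74 + 8692·6900.90 = 9195414.75 + 6869877.4 + 26959427.18 + 59982622.8 = 103007342.13.

103007342.13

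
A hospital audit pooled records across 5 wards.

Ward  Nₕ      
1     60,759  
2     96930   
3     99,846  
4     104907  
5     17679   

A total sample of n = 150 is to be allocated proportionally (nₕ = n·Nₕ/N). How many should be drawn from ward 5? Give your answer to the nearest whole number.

7

N = 60759 + 96930 + 99846 + 104907 + 17679 = 380121.
n_5 = 150·17679/380121 = 6.976... → 7.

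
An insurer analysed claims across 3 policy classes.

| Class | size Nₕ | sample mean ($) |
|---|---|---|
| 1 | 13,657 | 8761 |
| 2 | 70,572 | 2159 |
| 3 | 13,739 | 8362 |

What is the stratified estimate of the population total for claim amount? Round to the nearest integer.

1: 13657·8761 = 119648977
2: 70572·2159 = 152364948
3: 13739·8362 = 114885518
τ̂ = Σ Nₕx̄ₕ = 386899443.

386899443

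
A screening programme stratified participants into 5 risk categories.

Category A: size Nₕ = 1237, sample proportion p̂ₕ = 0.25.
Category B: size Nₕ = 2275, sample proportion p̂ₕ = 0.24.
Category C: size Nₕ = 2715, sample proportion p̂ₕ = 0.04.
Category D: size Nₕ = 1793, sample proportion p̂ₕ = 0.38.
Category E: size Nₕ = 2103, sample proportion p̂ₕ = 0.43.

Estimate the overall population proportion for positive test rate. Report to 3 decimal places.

Wₕ = Nₕ/N with N = 10123: 0.1222, 0.2247, 0.2682, 0.1771, 0.2077.
p̂_st = 0.1222·0.25 + 0.2247·0.24 + 0.2682·0.04 + 0.1771·0.38 + 0.2077·0.43 ≈ 0.25185... → 0.252.

0.252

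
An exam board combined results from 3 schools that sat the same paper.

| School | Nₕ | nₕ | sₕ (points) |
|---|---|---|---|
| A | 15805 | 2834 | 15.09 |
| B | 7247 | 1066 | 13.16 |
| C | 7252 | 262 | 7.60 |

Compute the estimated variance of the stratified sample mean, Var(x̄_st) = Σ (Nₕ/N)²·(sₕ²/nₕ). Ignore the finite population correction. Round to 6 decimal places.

N = 30304; Wₕ = Nₕ/N.
school A: (15805/30304)²·15.09²/2834 = 0.021855851
school B: (7247/30304)²·13.16²/1066 = 0.009291187
school C: (7252/30304)²·7.60²/262 = 0.012625296
Sum = 0.043772334 → 0.043772.

0.043772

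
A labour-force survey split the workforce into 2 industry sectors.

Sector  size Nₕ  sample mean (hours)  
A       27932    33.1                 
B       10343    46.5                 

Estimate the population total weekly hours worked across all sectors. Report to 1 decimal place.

1405498.7

A: 27932·33.1 = 924549.2
B: 10343·46.5 = 480949.5
τ̂ = Σ Nₕx̄ₕ = 1405498.7.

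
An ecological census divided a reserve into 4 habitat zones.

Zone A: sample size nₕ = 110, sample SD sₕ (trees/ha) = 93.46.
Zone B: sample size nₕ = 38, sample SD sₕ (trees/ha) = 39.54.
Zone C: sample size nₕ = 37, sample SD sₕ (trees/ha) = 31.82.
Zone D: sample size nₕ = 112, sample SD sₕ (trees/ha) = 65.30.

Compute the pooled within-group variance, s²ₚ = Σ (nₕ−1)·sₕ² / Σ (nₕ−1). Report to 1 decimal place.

5186.7

A: (110−1)·93.46² = 109·8734.7716 = 952090.1044
B: (38−1)·39.54² = 37·1563.4116 = 57846.2292
C: (37−1)·31.82² = 36·1012.5124 = 36450.4464
D: (112−1)·65.30² = 111·4264.09 = 473313.99
Numerator = 1519700.77; denominator = Σ(nₕ−1) = 293.
s²ₚ = 1519700.77/293 = 5186.692... → 5186.7.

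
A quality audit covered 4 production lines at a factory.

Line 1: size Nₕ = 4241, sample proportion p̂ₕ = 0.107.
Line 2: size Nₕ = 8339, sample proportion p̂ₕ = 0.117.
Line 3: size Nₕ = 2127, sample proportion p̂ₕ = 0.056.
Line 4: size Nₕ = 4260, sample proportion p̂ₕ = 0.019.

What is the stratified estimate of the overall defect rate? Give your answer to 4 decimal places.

0.0859

Wₕ = Nₕ/N with N = 18967: 0.2236, 0.4397, 0.1121, 0.2246.
p̂_st = 0.2236·0.107 + 0.4397·0.117 + 0.1121·0.056 + 0.2246·0.019 ≈ 0.085912... → 0.0859.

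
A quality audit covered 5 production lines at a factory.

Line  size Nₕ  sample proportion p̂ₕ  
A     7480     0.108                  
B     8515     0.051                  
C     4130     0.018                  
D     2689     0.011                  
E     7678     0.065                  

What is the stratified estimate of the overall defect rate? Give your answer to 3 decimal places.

0.061

Wₕ = Nₕ/N with N = 30492: 0.2453, 0.2793, 0.1354, 0.0882, 0.2518.
p̂_st = 0.2453·0.108 + 0.2793·0.051 + 0.1354·0.018 + 0.0882·0.011 + 0.2518·0.065 ≈ 0.06051... → 0.061.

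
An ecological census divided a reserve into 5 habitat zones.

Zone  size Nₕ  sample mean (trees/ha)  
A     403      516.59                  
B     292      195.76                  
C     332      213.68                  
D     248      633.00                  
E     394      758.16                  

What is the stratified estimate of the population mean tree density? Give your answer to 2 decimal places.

N = 1669; weights Wₕ = Nₕ/N = (0.2415, 0.1750, 0.1989, 0.1486, 0.2361).
x̄_st = Σ Wₕ·x̄ₕ = 0.2415·516.59 + 0.1750·195.76 + 0.1989·213.68 + 0.1486·633.00 + 0.2361·758.16 ≈ 474.5288...
→ 474.53.

474.53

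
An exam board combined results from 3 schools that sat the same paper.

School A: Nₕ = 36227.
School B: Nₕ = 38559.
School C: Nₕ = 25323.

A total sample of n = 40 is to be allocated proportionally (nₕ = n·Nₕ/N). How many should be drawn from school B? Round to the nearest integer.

15

Share of school B = 38559/100109 = 0.38517.
Allocate 40 × 0.38517 = 15.407... → 15.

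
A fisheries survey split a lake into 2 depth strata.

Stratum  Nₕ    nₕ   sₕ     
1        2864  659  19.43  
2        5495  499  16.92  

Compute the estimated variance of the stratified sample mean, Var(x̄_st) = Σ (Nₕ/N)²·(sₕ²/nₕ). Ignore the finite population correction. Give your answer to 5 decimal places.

N = 8359. Term for each stratum: Wₕ²sₕ²/nₕ.
Var(x̄_st) = 0.06725082 + 0.24792876 = 0.31517958 → 0.31518.

0.31518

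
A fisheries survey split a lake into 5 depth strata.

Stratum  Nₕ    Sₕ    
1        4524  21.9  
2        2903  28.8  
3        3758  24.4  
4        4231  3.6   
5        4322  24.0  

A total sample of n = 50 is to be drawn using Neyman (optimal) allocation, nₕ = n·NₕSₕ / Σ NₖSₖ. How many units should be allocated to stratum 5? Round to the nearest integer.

1: NₕSₕ = 4524·21.9 = 99075.6
2: NₕSₕ = 2903·28.8 = 83606.4
3: NₕSₕ = 3758·24.4 = 91695.2
4: NₕSₕ = 4231·3.6 = 15231.6
5: NₕSₕ = 4322·24.0 = 103728
Σ NₕSₕ = 393336.8.
n_5 = 50·103728/393336.8 = 13.186... → 13.

13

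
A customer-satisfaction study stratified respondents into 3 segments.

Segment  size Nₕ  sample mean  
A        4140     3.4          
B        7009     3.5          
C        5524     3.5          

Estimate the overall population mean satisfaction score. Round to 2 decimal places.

N = 16673; weights Wₕ = Nₕ/N = (0.2483, 0.4204, 0.3313).
x̄_st = Σ Wₕ·x̄ₕ = 0.2483·3.4 + 0.4204·3.5 + 0.3313·3.5 ≈ 3.4752...
→ 3.48.

3.48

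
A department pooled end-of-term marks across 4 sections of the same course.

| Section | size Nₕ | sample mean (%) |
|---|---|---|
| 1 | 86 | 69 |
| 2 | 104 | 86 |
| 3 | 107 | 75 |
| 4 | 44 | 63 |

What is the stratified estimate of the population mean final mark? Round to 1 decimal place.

75.3

N = 341; weights Wₕ = Nₕ/N = (0.2522, 0.3050, 0.3138, 0.1290).
x̄_st = Σ Wₕ·x̄ₕ = 0.2522·69 + 0.3050·86 + 0.3138·75 + 0.1290·63 ≈ 75.293...
→ 75.3.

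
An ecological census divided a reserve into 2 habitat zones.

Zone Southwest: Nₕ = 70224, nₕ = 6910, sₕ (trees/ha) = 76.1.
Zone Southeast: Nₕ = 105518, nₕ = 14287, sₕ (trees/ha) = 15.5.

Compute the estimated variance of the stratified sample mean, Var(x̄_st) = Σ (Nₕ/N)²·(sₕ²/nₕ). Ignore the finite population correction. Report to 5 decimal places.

0.13988

N = 175742. Term for each stratum: Wₕ²sₕ²/nₕ.
Var(x̄_st) = 0.13381699 + 0.00606212 = 0.13987911 → 0.13988.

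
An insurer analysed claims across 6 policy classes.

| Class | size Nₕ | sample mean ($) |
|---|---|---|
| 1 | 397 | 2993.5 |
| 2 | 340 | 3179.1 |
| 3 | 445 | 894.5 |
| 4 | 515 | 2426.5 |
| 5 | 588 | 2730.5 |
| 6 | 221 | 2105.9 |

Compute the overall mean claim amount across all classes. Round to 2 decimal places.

2389.45

N = 397 + 340 + 445 + 515 + 588 + 221 = 2506.
Weight each subgroup mean by Nₕ/N and sum.
Σ Nₕx̄ₕ = 397·2993.5 + 340·3179.1 + 445·894.5 + 515·2426.5 + 588·2730.5 + 221·2105.9 = 1188419.5 + 1080894 + 398052.5 + 1249647.5 + 1605534 + 465403.9 = 5987951.4.
Divide by N: 5987951.4 / 2506 = 2389.4459... → 2389.45.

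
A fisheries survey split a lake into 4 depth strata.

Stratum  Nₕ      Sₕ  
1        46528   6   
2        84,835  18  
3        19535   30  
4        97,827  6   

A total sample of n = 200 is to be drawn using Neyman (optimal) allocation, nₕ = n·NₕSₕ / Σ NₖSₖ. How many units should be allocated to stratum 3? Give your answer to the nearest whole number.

Σ NₕSₕ = 46528·6 + 84835·18 + 19535·30 + 97827·6 = 2979210.
Share for 3: 586050/2979210 = 0.19671.
n_3 = 200 × 0.19671 = 39.343... → 39.

39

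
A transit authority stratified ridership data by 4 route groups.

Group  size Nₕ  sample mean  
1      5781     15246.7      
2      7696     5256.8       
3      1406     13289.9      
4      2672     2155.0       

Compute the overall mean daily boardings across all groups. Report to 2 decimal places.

N = 5781 + 7696 + 1406 + 2672 = 17555.
The stratified mean weights each stratum mean by its population share Nₕ/N.
Σ Nₕx̄ₕ = 5781·15246.7 + 7696·5256.8 + 1406·13289.9 + 2672·2155.0 = 88141172.7 + 40456332.8 + 18685599.4 + 5758160 = 153041264.9.
Divide by N: 153041264.9 / 17555 = 8717.8163... → 8717.82.

8717.82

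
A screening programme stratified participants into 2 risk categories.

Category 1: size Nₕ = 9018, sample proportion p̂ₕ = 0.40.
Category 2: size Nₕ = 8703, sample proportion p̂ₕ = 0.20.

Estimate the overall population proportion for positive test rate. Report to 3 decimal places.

Wₕ = Nₕ/N with N = 17721: 0.5089, 0.4911.
p̂_st = 0.5089·0.40 + 0.4911·0.20 ≈ 0.30178... → 0.302.

0.302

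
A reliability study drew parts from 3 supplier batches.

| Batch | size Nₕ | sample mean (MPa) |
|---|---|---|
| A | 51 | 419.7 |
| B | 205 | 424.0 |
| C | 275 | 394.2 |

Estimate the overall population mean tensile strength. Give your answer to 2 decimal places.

408.15

N = 531; weights Wₕ = Nₕ/N = (0.0960, 0.3861, 0.5179).
x̄_st = Σ Wₕ·x̄ₕ = 0.0960·419.7 + 0.3861·424.0 + 0.5179·394.2 ≈ 408.1539...
→ 408.15.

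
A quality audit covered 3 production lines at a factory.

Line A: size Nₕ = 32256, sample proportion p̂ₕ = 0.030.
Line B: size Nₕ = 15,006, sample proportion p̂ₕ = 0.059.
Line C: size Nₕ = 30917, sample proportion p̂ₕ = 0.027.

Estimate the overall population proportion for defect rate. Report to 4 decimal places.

N = 32256 + 15006 + 30917 = 78179.
Overall proportion = Σ (Nₕ/N)·p̂ₕ.
Σ Nₕp̂ₕ = 967.68 + 885.354 + 834.759 = 2687.793.
2687.793 / 78179 = 0.034380... → 0.0344.

0.0344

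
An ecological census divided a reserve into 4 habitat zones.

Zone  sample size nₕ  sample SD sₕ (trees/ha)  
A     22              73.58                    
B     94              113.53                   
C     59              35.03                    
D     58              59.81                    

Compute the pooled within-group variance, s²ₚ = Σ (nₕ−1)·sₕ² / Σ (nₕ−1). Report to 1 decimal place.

A: (22−1)·73.58² = 21·5414.0164 = 113694.3444
B: (94−1)·113.53² = 93·12889.0609 = 1198682.6637
C: (59−1)·35.03² = 58·1227.1009 = 71171.8522
D: (58−1)·59.81² = 57·3577.2361 = 203902.4577
Numerator = 1587451.318; denominator = Σ(nₕ−1) = 229.
s²ₚ = 1587451.318/229 = 6932.102... → 6932.1.

6932.1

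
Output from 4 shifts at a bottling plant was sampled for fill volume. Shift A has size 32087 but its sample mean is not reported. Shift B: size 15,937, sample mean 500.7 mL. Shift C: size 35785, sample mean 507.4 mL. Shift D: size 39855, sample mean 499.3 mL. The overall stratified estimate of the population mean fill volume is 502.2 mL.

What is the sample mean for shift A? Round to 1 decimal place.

N = 32087 + 15937 + 35785 + 39855 = 123664.
Overall total = μ·N = 502.2·123664 = 62104060.8.
Subtract the known strata: 15937·500.7 + 35785·507.4 + 39855·499.3 = 46036566.4.
Remaining total for shift A: 62104060.8 − 46036566.4 = 16067494.4.
Divide by its size: 16067494.4 / 32087 = 500.748... → 500.7.

500.7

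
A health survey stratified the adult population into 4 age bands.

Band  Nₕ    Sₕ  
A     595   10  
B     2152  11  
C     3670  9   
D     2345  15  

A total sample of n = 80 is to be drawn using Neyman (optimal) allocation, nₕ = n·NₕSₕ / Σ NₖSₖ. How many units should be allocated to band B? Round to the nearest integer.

A: NₕSₕ = 595·10 = 5950
B: NₕSₕ = 2152·11 = 23672
C: NₕSₕ = 3670·9 = 33030
D: NₕSₕ = 2345·15 = 35175
Σ NₕSₕ = 97827.
n_B = 80·23672/97827 = 19.358... → 19.

19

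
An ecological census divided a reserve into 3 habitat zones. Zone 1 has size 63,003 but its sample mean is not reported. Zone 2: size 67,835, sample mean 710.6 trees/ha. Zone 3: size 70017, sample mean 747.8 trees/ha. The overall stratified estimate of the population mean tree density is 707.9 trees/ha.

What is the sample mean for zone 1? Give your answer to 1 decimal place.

660.7

N = 63003 + 67835 + 70017 = 200855.
Overall total = μ·N = 707.9·200855 = 142185254.5.
Subtract the known strata: 67835·710.6 + 70017·747.8 = 100562263.6.
Remaining total for zone 1: 142185254.5 − 100562263.6 = 41622990.9.
Divide by its size: 41622990.9 / 63003 = 660.651... → 660.7.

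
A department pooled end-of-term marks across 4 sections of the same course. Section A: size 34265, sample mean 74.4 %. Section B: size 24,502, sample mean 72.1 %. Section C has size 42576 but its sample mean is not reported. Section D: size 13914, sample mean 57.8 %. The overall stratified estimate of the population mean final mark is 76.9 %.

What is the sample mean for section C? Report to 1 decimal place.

87.9

Σ Nₕx̄ₕ = N·μ, so 42576·x̄_C = 115257·76.9 − (34265·74.4 + 24502·72.1 + 13914·57.8).
= 8863263.3 − 5120139.4 = 3743123.9.
x̄_C = 3743123.9 / 42576 = 87.916... → 87.9.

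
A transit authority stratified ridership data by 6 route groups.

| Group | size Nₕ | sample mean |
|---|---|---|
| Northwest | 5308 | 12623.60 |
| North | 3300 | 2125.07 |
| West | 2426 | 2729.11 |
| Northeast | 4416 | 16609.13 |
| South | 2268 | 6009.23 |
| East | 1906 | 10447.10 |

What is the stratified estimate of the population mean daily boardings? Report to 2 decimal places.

9555.98

x̄_st = (Σ Nₕx̄ₕ) / (Σ Nₕ) = (5308·12623.60 + 3300·2125.07 + 2426·2729.11 + 4416·16609.13 + 2268·6009.23 + 1906·10447.10) / 19624
= 187526644.98 / 19624 = 9555.9848... → 9555.98.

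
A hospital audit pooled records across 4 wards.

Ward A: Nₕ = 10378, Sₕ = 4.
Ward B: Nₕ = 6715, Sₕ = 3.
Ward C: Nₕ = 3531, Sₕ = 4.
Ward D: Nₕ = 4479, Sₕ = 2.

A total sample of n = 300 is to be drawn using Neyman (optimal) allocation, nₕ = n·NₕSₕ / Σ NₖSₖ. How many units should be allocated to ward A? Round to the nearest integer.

Σ NₕSₕ = 10378·4 + 6715·3 + 3531·4 + 4479·2 = 84739.
Share for A: 41512/84739 = 0.48988.
n_A = 300 × 0.48988 = 146.964... → 147.

147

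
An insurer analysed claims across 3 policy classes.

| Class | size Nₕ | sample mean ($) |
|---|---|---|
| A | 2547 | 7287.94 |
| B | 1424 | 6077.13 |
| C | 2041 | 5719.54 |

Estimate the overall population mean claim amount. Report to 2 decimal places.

N = 6012; weights Wₕ = Nₕ/N = (0.4237, 0.2369, 0.3395).
x̄_st = Σ Wₕ·x̄ₕ = 0.4237·7287.94 + 0.2369·6077.13 + 0.3395·5719.54 ≈ 6468.6955...
→ 6468.70.

6468.70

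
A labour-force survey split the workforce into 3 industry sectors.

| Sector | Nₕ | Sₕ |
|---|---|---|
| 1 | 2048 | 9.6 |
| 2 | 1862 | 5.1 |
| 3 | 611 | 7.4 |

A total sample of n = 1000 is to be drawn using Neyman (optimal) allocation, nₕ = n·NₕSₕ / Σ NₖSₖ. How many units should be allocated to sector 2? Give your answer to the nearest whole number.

1: NₕSₕ = 2048·9.6 = 19660.8
2: NₕSₕ = 1862·5.1 = 9496.2
3: NₕSₕ = 611·7.4 = 4521.4
Σ NₕSₕ = 33678.4.
n_2 = 1000·9496.2/33678.4 = 281.967... → 282.

282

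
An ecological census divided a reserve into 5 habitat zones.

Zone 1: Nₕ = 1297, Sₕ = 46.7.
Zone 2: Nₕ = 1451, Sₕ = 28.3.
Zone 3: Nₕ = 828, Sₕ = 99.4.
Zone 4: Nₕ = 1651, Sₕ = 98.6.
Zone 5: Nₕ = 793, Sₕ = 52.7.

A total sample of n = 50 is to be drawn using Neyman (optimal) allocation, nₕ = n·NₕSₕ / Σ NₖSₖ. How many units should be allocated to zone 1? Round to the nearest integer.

8

1: NₕSₕ = 1297·46.7 = 60569.9
2: NₕSₕ = 1451·28.3 = 41063.3
3: NₕSₕ = 828·99.4 = 82303.2
4: NₕSₕ = 1651·98.6 = 162788.6
5: NₕSₕ = 793·52.7 = 41791.1
Σ NₕSₕ = 388516.1.
n_1 = 50·60569.9/388516.1 = 7.795... → 8.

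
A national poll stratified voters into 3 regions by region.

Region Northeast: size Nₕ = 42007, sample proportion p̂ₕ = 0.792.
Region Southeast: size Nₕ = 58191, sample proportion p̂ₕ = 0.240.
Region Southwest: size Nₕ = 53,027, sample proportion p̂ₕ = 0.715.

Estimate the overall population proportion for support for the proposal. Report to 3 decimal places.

0.556

N = 42007 + 58191 + 53027 = 153225.
Overall proportion = Σ (Nₕ/N)·p̂ₕ.
Σ Nₕp̂ₕ = 33269.544 + 13965.84 + 37914.305 = 85149.689.
85149.689 / 153225 = 0.55572... → 0.556.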